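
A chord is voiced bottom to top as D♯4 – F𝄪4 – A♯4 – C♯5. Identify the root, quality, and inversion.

D# dominant seventh, root position

The pitch classes D#, F##, A#, C# arrange in thirds as D#–F##–A#–C#: a D# dominant seventh chord.
With the root (D#) in the bass, the chord is in root position (figured bass 7).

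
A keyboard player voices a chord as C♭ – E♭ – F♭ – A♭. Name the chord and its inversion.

The pitch classes Cb, Eb, Fb, Ab arrange in thirds as Fb–Ab–Cb–Eb: an Fb major seventh chord.
The lowest note is Cb, the fifth of the chord, so this is second inversion (figured bass 4/3).

Fb major seventh, second inversion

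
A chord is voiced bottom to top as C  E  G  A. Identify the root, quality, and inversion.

A minor seventh, first inversion

The distinct note names are C, E, G, A. Stacked in thirds they read A–C–E–G, which is a minor seventh chord on A.
The lowest note is C, the third of the chord, so this is first inversion (figured bass 6/5).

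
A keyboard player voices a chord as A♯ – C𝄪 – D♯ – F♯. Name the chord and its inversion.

The pitch classes A#, C##, D#, F# arrange in thirds as D#–F#–A#–C##: a D# minor-major seventh chord.
A# is the fifth of D# minor-major seventh; fifth in the bass means second inversion (figured bass 4/3).

D# minor-major seventh, second inversion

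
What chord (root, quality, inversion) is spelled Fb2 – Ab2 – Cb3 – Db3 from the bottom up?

Reducing to letter names: Fb, Ab, Cb, Db. These stack in thirds as Db–Fb–Ab–Cb — a Db minor seventh chord.
With the third (Fb) in the bass, the chord is in first inversion (figured bass 6/5).

Db minor seventh, first inversion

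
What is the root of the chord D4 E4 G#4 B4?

D, E, G#, B are the tones of an E dominant seventh chord (E–G#–B–D), making E the root.

E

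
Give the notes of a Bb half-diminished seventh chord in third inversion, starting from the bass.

Ab, Bb, Db, Fb

Spelling Bb half-diminished seventh: Bb–Db–Fb–Ab. In third inversion the seventh is bass, giving Ab, Bb, Db, Fb from the bottom.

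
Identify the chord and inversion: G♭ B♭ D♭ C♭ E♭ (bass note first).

Reducing to letter names: Gb, Bb, Db, Cb, Eb. These stack in thirds as Cb–Eb–Gb–Bb–Db — a Cb major ninth chord.
Gb is the fifth of Cb major ninth; fifth in the bass means second inversion.

Cb major ninth, second inversion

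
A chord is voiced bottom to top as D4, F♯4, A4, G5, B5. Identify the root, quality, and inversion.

The distinct note names are D, F#, A, G, B. Stacked in thirds they read G–B–D–F#–A, which is a major ninth chord on G.
The lowest note is D, the fifth of the chord, so this is second inversion.

G major ninth, second inversion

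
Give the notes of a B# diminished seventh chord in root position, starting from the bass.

B#, D#, F#, A

B# diminished seventh is B#–D#–F#–A. Root position puts the root (B#) in the bass, with the remaining tones above: B#, D#, F#, A.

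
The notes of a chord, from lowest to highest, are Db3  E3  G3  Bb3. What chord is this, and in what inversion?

Reducing to letter names: Db, E, G, Bb. These stack in thirds as E–G–Bb–Db — an E diminished seventh chord.
With the seventh (Db) in the bass, the chord is in third inversion (figured bass 4/2).

E diminished seventh, third inversion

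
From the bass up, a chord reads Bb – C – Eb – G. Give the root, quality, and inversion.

The distinct note names are Bb, C, Eb, G. Stacked in thirds they read C–Eb–G–Bb, which is a minor seventh chord on C.
With the seventh (Bb) in the bass, the chord is in third inversion (figured bass 4/2).

C minor seventh, third inversion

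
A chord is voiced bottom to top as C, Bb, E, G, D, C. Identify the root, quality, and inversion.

C dominant ninth, root position

The distinct note names are C, Bb, E, G, D. Stacked in thirds they read C–E–G–Bb–D, which is a dominant ninth chord on C.
C is the root of C dominant ninth; root in the bass means root position.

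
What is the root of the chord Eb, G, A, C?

Eb, G, A, C are the tones of an A half-diminished seventh chord (A–C–Eb–G), making A the root.

A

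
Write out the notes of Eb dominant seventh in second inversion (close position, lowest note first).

Bb, Db, Eb, G

The chord tones are Eb–G–Bb–Db. With the fifth (Bb) lowest for second inversion: Bb, Db, Eb, G.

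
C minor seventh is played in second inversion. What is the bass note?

The fifth of C minor seventh (C–Eb–G–Bb) is G; that is the bass in second inversion.

G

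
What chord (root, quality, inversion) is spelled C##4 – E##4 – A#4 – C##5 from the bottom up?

Reducing to letter names: C##, E##, A#. These stack in thirds as A#–C##–E## — an A# augmented triad.
With the third (C##) in the bass, the chord is in first inversion (figured bass 6).

A# augmented, first inversion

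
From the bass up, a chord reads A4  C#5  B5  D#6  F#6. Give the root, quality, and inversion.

B dominant ninth, third inversion

The pitch classes A, C#, B, D#, F# arrange in thirds as B–D#–F#–A–C#: a B dominant ninth chord.
With the seventh (A) in the bass, the chord is in third inversion.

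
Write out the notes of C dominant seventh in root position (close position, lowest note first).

The chord tones are C–E–G–Bb. With the root (C) lowest for root position: C, E, G, Bb.

C, E, G, Bb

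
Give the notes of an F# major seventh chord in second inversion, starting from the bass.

Spelling F# major seventh: F#–A#–C#–E#. In second inversion the fifth is bass, giving C#, E#, F#, A# from the bottom.

C#, E#, F#, A#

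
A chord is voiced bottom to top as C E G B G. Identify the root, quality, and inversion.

C major seventh, root position

The distinct note names are C, E, G, B. Stacked in thirds they read C–E–G–B, which is a major seventh chord on C.
The lowest note is C, the root of the chord, so this is root position (figured bass 7).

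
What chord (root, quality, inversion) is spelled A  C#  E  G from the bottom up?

Reducing to letter names: A, C#, E, G. These stack in thirds as A–C#–E–G — an A dominant seventh chord.
The lowest note is A, the root of the chord, so this is root position (figured bass 7).

A dominant seventh, root position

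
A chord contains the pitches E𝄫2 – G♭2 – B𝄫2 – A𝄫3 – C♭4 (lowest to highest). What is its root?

Abb

The distinct letter names are Ebb, Gb, Bbb, Abb, Cb. Arranged as a stack of thirds they read Abb–Cb–Ebb–Gb–Bbb, so Abb is the root (an Abb major ninth chord).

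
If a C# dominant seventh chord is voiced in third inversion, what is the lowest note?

B

In third inversion the seventh is lowest. For C# dominant seventh (C#–E#–G#–B) that is B.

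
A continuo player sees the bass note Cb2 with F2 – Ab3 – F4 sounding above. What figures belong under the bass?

The notes Cb, F, Ab stack in thirds as F–Ab–Cb — an F diminished triad. The bass Cb is the fifth, so this is second inversion: figured 6/4.

6/4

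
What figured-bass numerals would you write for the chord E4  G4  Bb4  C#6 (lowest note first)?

6/5

The notes E, G, Bb, C# stack in thirds as C#–E–G–Bb — a C# diminished seventh chord. The bass E is the third, so this is first inversion: figured 6/5.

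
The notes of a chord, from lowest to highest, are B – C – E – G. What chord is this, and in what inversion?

The pitch classes B, C, E, G arrange in thirds as C–E–G–B: a C major seventh chord.
B is the seventh of C major seventh; seventh in the bass means third inversion (figured bass 4/2).

C major seventh, third inversion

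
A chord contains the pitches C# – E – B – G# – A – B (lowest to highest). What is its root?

A

Reordering C#, E, B, G#, A into stacked thirds gives A–C#–E–G#–B; the bottom of that stack, A, is the root.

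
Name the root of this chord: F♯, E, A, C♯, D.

F#, E, A, C#, D are the tones of a D major ninth chord (D–F#–A–C#–E), making D the root.

D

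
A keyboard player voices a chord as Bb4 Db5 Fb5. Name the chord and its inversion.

Bb diminished, root position

The pitch classes Bb, Db, Fb arrange in thirds as Bb–Db–Fb: a Bb diminished triad.
The lowest note is Bb, the root of the chord, so this is root position (figured bass 5/3).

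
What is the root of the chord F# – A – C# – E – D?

D

Reordering F#, A, C#, E, D into stacked thirds gives D–F#–A–C#–E; the bottom of that stack, D, is the root.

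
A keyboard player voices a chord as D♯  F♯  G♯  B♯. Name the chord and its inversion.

Reducing to letter names: D#, F#, G#, B#. These stack in thirds as G#–B#–D#–F# — a G# dominant seventh chord.
With the fifth (D#) in the bass, the chord is in second inversion (figured bass 4/3).

G# dominant seventh, second inversion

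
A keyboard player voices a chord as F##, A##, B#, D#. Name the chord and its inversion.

B# minor-major seventh, second inversion

The pitch classes F##, A##, B#, D# arrange in thirds as B#–D#–F##–A##: a B# minor-major seventh chord.
With the fifth (F##) in the bass, the chord is in second inversion (figured bass 4/3).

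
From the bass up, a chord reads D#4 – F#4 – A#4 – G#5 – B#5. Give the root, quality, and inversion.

G# dominant ninth, second inversion

The pitch classes D#, F#, A#, G#, B# arrange in thirds as G#–B#–D#–F#–A#: a G# dominant ninth chord.
With the fifth (D#) in the bass, the chord is in second inversion.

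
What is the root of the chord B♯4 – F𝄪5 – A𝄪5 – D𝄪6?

B#

The distinct letter names are B#, F##, A##, D##. Arranged as a stack of thirds they read B#–D##–F##–A##, so B# is the root (a B# major seventh chord).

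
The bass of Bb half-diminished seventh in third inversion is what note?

In third inversion the seventh is lowest. For Bb half-diminished seventh (Bb–Db–Fb–Ab) that is Ab.

Ab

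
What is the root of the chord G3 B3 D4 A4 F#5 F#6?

G

Reordering G, B, D, A, F# into stacked thirds gives G–B–D–F#–A; the bottom of that stack, G, is the root.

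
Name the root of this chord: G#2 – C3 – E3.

C

The distinct letter names are G#, C, E. Arranged as a stack of thirds they read C–E–G#, so C is the root (a C augmented triad).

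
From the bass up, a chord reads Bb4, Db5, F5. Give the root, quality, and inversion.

Bb minor, root position

The pitch classes Bb, Db, F arrange in thirds as Bb–Db–F: a Bb minor triad.
Bb is the root of Bb minor; root in the bass means root position (figured bass 5/3).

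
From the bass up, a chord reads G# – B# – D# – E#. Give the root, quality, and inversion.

The distinct note names are G#, B#, D#, E#. Stacked in thirds they read E#–G#–B#–D#, which is a minor seventh chord on E#.
G# is the third of E# minor seventh; third in the bass means first inversion (figured bass 6/5).

E# minor seventh, first inversion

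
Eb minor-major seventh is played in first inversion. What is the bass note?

In first inversion the third is lowest. For Eb minor-major seventh (Eb–Gb–Bb–D) that is Gb.

Gb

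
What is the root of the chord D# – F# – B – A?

B

D#, F#, B, A are the tones of a B dominant seventh chord (B–D#–F#–A), making B the root.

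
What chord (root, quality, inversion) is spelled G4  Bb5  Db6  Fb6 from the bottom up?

G diminished seventh, root position

Reducing to letter names: G, Bb, Db, Fb. These stack in thirds as G–Bb–Db–Fb — a G diminished seventh chord.
With the root (G) in the bass, the chord is in root position (figured bass 7).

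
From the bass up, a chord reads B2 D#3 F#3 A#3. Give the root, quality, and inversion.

The pitch classes B, D#, F#, A# arrange in thirds as B–D#–F#–A#: a B major seventh chord.
The lowest note is B, the root of the chord, so this is root position (figured bass 7).

B major seventh, root position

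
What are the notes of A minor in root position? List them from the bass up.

A, C, E

The chord tones are A–C–E. With the root (A) lowest for root position: A, C, E.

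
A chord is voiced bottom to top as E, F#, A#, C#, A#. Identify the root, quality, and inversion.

The pitch classes E, F#, A#, C# arrange in thirds as F#–A#–C#–E: an F# dominant seventh chord.
The lowest note is E, the seventh of the chord, so this is third inversion (figured bass 4/2).

F# dominant seventh, third inversion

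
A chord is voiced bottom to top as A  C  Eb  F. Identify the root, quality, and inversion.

F dominant seventh, first inversion

Reducing to letter names: A, C, Eb, F. These stack in thirds as F–A–C–Eb — an F dominant seventh chord.
The lowest note is A, the third of the chord, so this is first inversion (figured bass 6/5).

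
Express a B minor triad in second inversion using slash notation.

Second inversion of B minor has the fifth (F#) in the bass. As a slash chord: Bm/F#.

Bm/F#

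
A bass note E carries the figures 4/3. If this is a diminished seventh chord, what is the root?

A#

The figures 4/3 mean the fifth of the chord is in the bass. If E is the fifth of a diminished seventh chord, the root is A# (chord tones A#–C#–E–G).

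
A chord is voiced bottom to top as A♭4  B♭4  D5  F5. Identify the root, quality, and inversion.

Bb dominant seventh, third inversion

The pitch classes Ab, Bb, D, F arrange in thirds as Bb–D–F–Ab: a Bb dominant seventh chord.
The lowest note is Ab, the seventh of the chord, so this is third inversion (figured bass 4/2).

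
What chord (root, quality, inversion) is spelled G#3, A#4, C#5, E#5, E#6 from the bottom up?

The distinct note names are G#, A#, C#, E#. Stacked in thirds they read A#–C#–E#–G#, which is a minor seventh chord on A#.
With the seventh (G#) in the bass, the chord is in third inversion (figured bass 4/2).

A# minor seventh, third inversion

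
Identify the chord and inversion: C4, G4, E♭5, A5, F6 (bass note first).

F dominant ninth, second inversion

Reducing to letter names: C, G, Eb, A, F. These stack in thirds as F–A–C–Eb–G — an F dominant ninth chord.
C is the fifth of F dominant ninth; fifth in the bass means second inversion.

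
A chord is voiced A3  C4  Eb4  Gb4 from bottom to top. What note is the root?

Reordering A, C, Eb, Gb into stacked thirds gives A–C–Eb–Gb; the bottom of that stack, A, is the root.

A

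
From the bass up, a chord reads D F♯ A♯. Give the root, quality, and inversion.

D augmented, root position

The pitch classes D, F#, A# arrange in thirds as D–F#–A#: a D augmented triad.
D is the root of D augmented; root in the bass means root position (figured bass 5/3).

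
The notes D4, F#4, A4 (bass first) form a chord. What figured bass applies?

5/3

The notes D, F#, A stack in thirds as D–F#–A — a D major triad. The bass D is the root, so this is root position: figured 5/3.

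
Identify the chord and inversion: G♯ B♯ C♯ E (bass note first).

The distinct note names are G#, B#, C#, E. Stacked in thirds they read C#–E–G#–B#, which is a minor-major seventh chord on C#.
G# is the fifth of C# minor-major seventh; fifth in the bass means second inversion (figured bass 4/3).

C# minor-major seventh, second inversion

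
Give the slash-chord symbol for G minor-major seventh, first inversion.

Gm(maj7)/Bb

First inversion of G minor-major seventh has the third (Bb) in the bass. As a slash chord: Gm(maj7)/Bb.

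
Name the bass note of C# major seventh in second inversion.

In second inversion the fifth is lowest. For C# major seventh (C#–E#–G#–B#) that is G#.

G#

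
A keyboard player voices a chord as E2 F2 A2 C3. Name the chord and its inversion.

F major seventh, third inversion

The pitch classes E, F, A, C arrange in thirds as F–A–C–E: an F major seventh chord.
The lowest note is E, the seventh of the chord, so this is third inversion (figured bass 4/2).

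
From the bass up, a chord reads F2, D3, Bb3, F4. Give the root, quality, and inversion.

Reducing to letter names: F, D, Bb. These stack in thirds as Bb–D–F — a Bb major triad.
With the fifth (F) in the bass, the chord is in second inversion (figured bass 6/4).

Bb major, second inversion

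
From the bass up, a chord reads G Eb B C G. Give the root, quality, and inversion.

C minor-major seventh, second inversion

The pitch classes G, Eb, B, C arrange in thirds as C–Eb–G–B: a C minor-major seventh chord.
With the fifth (G) in the bass, the chord is in second inversion (figured bass 4/3).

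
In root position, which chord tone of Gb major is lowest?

Gb

The root of Gb major (Gb–Bb–Db) is Gb; that is the bass in root position.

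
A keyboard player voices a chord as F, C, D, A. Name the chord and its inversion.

The distinct note names are F, C, D, A. Stacked in thirds they read D–F–A–C, which is a minor seventh chord on D.
F is the third of D minor seventh; third in the bass means first inversion (figured bass 6/5).

D minor seventh, first inversion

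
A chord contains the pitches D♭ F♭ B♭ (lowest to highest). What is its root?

The distinct letter names are Db, Fb, Bb. Arranged as a stack of thirds they read Bb–Db–Fb, so Bb is the root (a Bb diminished triad).

Bb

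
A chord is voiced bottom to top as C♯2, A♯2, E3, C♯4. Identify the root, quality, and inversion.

Reducing to letter names: C#, A#, E. These stack in thirds as A#–C#–E — an A# diminished triad.
With the third (C#) in the bass, the chord is in first inversion (figured bass 6).

A# diminished, first inversion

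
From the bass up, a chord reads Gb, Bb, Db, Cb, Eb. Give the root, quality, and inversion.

The pitch classes Gb, Bb, Db, Cb, Eb arrange in thirds as Cb–Eb–Gb–Bb–Db: a Cb major ninth chord.
Gb is the fifth of Cb major ninth; fifth in the bass means second inversion.

Cb major ninth, second inversion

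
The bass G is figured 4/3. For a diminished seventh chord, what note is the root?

The figures 4/3 mean the fifth of the chord is in the bass. If G is the fifth of a diminished seventh chord, the root is C# (chord tones C#–E–G–Bb).

C#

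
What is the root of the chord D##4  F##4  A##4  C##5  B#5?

B#

Reordering D##, F##, A##, C##, B# into stacked thirds gives B#–D##–F##–A##–C##; the bottom of that stack, B#, is the root.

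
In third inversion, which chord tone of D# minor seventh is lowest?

In third inversion the seventh is lowest. For D# minor seventh (D#–F#–A#–C#) that is C#.

C#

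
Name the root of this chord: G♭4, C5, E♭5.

C

The distinct letter names are Gb, C, Eb. Arranged as a stack of thirds they read C–Eb–Gb, so C is the root (a C diminished triad).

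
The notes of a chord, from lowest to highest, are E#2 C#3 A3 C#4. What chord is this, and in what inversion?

A augmented, second inversion

Reducing to letter names: E#, C#, A. These stack in thirds as A–C#–E# — an A augmented triad.
With the fifth (E#) in the bass, the chord is in second inversion (figured bass 6/4).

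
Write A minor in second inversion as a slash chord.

Second inversion of A minor has the fifth (E) in the bass. As a slash chord: Am/E.

Am/E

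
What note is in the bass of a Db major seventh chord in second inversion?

The fifth of Db major seventh (Db–F–Ab–C) is Ab; that is the bass in second inversion.

Ab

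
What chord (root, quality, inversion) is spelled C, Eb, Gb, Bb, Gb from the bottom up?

C half-diminished seventh, root position

The distinct note names are C, Eb, Gb, Bb. Stacked in thirds they read C–Eb–Gb–Bb, which is a half-diminished seventh chord on C.
The lowest note is C, the root of the chord, so this is root position (figured bass 7).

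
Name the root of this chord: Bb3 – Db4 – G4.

Bb, Db, G are the tones of a G diminished triad (G–Bb–Db), making G the root.

G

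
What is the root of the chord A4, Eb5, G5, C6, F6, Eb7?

Reordering A, Eb, G, C, F into stacked thirds gives F–A–C–Eb–G; the bottom of that stack, F, is the root.

F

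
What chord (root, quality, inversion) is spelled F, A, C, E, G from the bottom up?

Reducing to letter names: F, A, C, E, G. These stack in thirds as F–A–C–E–G — an F major ninth chord.
F is the root of F major ninth; root in the bass means root position.

F major ninth, root position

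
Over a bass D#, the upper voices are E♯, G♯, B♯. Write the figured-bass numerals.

4/2

The notes D#, E#, G#, B# stack in thirds as E#–G#–B#–D# — an E# minor seventh chord. The bass D# is the seventh, so this is third inversion: figured 4/2.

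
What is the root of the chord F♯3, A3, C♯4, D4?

Reordering F#, A, C#, D into stacked thirds gives D–F#–A–C#; the bottom of that stack, D, is the root.

D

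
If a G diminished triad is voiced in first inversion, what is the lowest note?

Bb

In first inversion the third is lowest. For G diminished (G–Bb–Db) that is Bb.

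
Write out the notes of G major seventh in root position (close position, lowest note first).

G, B, D, F#

The chord tones are G–B–D–F#. With the root (G) lowest for root position: G, B, D, F#.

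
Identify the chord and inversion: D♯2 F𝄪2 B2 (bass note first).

B augmented, first inversion

The pitch classes D#, F##, B arrange in thirds as B–D#–F##: a B augmented triad.
The lowest note is D#, the third of the chord, so this is first inversion (figured bass 6).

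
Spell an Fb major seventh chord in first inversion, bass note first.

Ab, Cb, Eb, Fb

The chord tones are Fb–Ab–Cb–Eb. With the third (Ab) lowest for first inversion: Ab, Cb, Eb, Fb.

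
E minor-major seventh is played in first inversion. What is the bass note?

The third of E minor-major seventh (E–G–B–D#) is G; that is the bass in first inversion.

G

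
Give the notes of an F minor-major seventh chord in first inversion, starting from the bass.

Spelling F minor-major seventh: F–Ab–C–E. In first inversion the third is bass, giving Ab, C, E, F from the bottom.

Ab, C, E, F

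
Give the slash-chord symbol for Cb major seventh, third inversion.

Third inversion of Cb major seventh has the seventh (Bb) in the bass. As a slash chord: Cbmaj7/Bb.

Cbmaj7/Bb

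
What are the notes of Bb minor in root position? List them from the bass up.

Bb, Db, F

The chord tones are Bb–Db–F. With the root (Bb) lowest for root position: Bb, Db, F.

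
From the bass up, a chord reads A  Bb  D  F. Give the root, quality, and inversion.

The pitch classes A, Bb, D, F arrange in thirds as Bb–D–F–A: a Bb major seventh chord.
The lowest note is A, the seventh of the chord, so this is third inversion (figured bass 4/2).

Bb major seventh, third inversion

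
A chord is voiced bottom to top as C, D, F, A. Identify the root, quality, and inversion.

D minor seventh, third inversion

Reducing to letter names: C, D, F, A. These stack in thirds as D–F–A–C — a D minor seventh chord.
With the seventh (C) in the bass, the chord is in third inversion (figured bass 4/2).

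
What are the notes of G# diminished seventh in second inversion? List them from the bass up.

D, F, G#, B

Spelling G# diminished seventh: G#–B–D–F. In second inversion the fifth is bass, giving D, F, G#, B from the bottom.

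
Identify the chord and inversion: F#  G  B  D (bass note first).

G major seventh, third inversion

Reducing to letter names: F#, G, B, D. These stack in thirds as G–B–D–F# — a G major seventh chord.
With the seventh (F#) in the bass, the chord is in third inversion (figured bass 4/2).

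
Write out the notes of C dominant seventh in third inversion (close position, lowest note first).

Bb, C, E, G

Spelling C dominant seventh: C–E–G–Bb. In third inversion the seventh is bass, giving Bb, C, E, G from the bottom.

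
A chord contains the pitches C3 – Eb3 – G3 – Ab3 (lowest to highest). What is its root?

Ab

The distinct letter names are C, Eb, G, Ab. Arranged as a stack of thirds they read Ab–C–Eb–G, so Ab is the root (an Ab major seventh chord).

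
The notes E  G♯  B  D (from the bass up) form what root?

E

E, G#, B, D are the tones of an E dominant seventh chord (E–G#–B–D), making E the root.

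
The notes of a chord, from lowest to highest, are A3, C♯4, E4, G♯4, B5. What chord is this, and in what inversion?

The distinct note names are A, C#, E, G#, B. Stacked in thirds they read A–C#–E–G#–B, which is a major ninth chord on A.
The lowest note is A, the root of the chord, so this is root position.

A major ninth, root position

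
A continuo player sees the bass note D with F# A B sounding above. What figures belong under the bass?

The notes D, F#, A, B stack in thirds as B–D–F#–A — a B minor seventh chord. The bass D is the third, so this is first inversion: figured 6/5.

6/5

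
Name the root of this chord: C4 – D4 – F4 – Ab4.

D

The distinct letter names are C, D, F, Ab. Arranged as a stack of thirds they read D–F–Ab–C, so D is the root (a D half-diminished seventh chord).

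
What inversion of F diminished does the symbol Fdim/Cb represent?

second inversion

Fdim/Cb means F diminished with Cb in the bass. Cb is the fifth of F diminished (F–Ab–Cb), so this is second inversion.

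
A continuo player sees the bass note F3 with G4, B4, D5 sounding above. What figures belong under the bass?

The notes F, G, B, D stack in thirds as G–B–D–F — a G dominant seventh chord. The bass F is the seventh, so this is third inversion: figured 4/2.

4/2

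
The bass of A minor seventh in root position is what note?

The root of A minor seventh (A–C–E–G) is A; that is the bass in root position.

A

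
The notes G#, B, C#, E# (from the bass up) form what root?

The distinct letter names are G#, B, C#, E#. Arranged as a stack of thirds they read C#–E#–G#–B, so C# is the root (a C# dominant seventh chord).

C#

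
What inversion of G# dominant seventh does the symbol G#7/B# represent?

G#7/B# means G# dominant seventh with B# in the bass. B# is the third of G# dominant seventh (G#–B#–D#–F#), so this is first inversion.

first inversion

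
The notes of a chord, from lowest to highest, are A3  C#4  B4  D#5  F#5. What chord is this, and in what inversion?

The distinct note names are A, C#, B, D#, F#. Stacked in thirds they read B–D#–F#–A–C#, which is a dominant ninth chord on B.
With the seventh (A) in the bass, the chord is in third inversion.

B dominant ninth, third inversion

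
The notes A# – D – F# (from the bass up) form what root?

A#, D, F# are the tones of a D augmented triad (D–F#–A#), making D the root.

D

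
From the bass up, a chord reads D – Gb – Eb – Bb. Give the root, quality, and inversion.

Eb minor-major seventh, third inversion

The pitch classes D, Gb, Eb, Bb arrange in thirds as Eb–Gb–Bb–D: an Eb minor-major seventh chord.
D is the seventh of Eb minor-major seventh; seventh in the bass means third inversion (figured bass 4/2).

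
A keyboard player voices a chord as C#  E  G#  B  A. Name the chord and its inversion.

A major ninth, first inversion

The distinct note names are C#, E, G#, B, A. Stacked in thirds they read A–C#–E–G#–B, which is a major ninth chord on A.
C# is the third of A major ninth; third in the bass means first inversion.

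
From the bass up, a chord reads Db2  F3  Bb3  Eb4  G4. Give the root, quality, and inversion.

Eb dominant ninth, third inversion

Reducing to letter names: Db, F, Bb, Eb, G. These stack in thirds as Eb–G–Bb–Db–F — an Eb dominant ninth chord.
Db is the seventh of Eb dominant ninth; seventh in the bass means third inversion.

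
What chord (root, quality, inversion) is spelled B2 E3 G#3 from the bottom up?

E major, second inversion

Reducing to letter names: B, E, G#. These stack in thirds as E–G#–B — an E major triad.
B is the fifth of E major; fifth in the bass means second inversion (figured bass 6/4).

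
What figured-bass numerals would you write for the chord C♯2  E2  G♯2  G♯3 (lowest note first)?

5/3

The notes C#, E, G# stack in thirds as C#–E–G# — a C# minor triad. The bass C# is the root, so this is root position: figured 5/3.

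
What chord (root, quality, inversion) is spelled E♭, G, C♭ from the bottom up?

Cb augmented, first inversion

The pitch classes Eb, G, Cb arrange in thirds as Cb–Eb–G: a Cb augmented triad.
The lowest note is Eb, the third of the chord, so this is first inversion (figured bass 6).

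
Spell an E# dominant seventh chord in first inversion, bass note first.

G##, B#, D#, E#

E# dominant seventh is E#–G##–B#–D#. First inversion puts the third (G##) in the bass, with the remaining tones above: G##, B#, D#, E#.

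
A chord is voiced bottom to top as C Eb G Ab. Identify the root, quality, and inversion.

The pitch classes C, Eb, G, Ab arrange in thirds as Ab–C–Eb–G: an Ab major seventh chord.
The lowest note is C, the third of the chord, so this is first inversion (figured bass 6/5).

Ab major seventh, first inversion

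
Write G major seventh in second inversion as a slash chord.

Second inversion of G major seventh has the fifth (D) in the bass. As a slash chord: Gmaj7/D.

Gmaj7/D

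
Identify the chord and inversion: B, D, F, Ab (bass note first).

B diminished seventh, root position

Reducing to letter names: B, D, F, Ab. These stack in thirds as B–D–F–Ab — a B diminished seventh chord.
B is the root of B diminished seventh; root in the bass means root position (figured bass 7).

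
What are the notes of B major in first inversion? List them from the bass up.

D#, F#, B

Spelling B major: B–D#–F#. In first inversion the third is bass, giving D#, F#, B from the bottom.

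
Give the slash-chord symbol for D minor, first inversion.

Dm/F

First inversion of D minor has the third (F) in the bass. As a slash chord: Dm/F.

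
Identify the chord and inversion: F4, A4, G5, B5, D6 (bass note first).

G dominant ninth, third inversion

The pitch classes F, A, G, B, D arrange in thirds as G–B–D–F–A: a G dominant ninth chord.
The lowest note is F, the seventh of the chord, so this is third inversion.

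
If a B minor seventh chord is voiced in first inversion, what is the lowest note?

In first inversion the third is lowest. For B minor seventh (B–D–F#–A) that is D.

D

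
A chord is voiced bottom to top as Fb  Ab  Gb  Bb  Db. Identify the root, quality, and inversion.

Gb dominant ninth, third inversion

The distinct note names are Fb, Ab, Gb, Bb, Db. Stacked in thirds they read Gb–Bb–Db–Fb–Ab, which is a dominant ninth chord on Gb.
With the seventh (Fb) in the bass, the chord is in third inversion.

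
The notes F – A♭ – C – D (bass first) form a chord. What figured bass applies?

The notes F, Ab, C, D stack in thirds as D–F–Ab–C — a D half-diminished seventh chord. The bass F is the third, so this is first inversion: figured 6/5.

6/5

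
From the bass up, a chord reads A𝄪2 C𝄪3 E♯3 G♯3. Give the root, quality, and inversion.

The distinct note names are A##, C##, E#, G#. Stacked in thirds they read A##–C##–E#–G#, which is a diminished seventh chord on A##.
With the root (A##) in the bass, the chord is in root position (figured bass 7).

A## diminished seventh, root position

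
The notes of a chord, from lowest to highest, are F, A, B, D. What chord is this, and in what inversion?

B half-diminished seventh, second inversion

The distinct note names are F, A, B, D. Stacked in thirds they read B–D–F–A, which is a half-diminished seventh chord on B.
The lowest note is F, the fifth of the chord, so this is second inversion (figured bass 4/3).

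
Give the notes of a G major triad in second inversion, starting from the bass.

D, G, B

Spelling G major: G–B–D. In second inversion the fifth is bass, giving D, G, B from the bottom.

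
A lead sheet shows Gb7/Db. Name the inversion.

Gb7/Db means Gb dominant seventh with Db in the bass. Db is the fifth of Gb dominant seventh (Gb–Bb–Db–Fb), so this is second inversion.

second inversion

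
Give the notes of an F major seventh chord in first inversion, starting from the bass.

F major seventh is F–A–C–E. First inversion puts the third (A) in the bass, with the remaining tones above: A, C, E, F.

A, C, E, F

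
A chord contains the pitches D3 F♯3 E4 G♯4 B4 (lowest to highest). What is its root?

Reordering D, F#, E, G#, B into stacked thirds gives E–G#–B–D–F#; the bottom of that stack, E, is the root.

E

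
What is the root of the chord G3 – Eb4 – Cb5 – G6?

G, Eb, Cb are the tones of a Cb augmented triad (Cb–Eb–G), making Cb the root.

Cb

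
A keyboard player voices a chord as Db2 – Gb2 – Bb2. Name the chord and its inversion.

Gb major, second inversion

The pitch classes Db, Gb, Bb arrange in thirds as Gb–Bb–Db: a Gb major triad.
With the fifth (Db) in the bass, the chord is in second inversion (figured bass 6/4).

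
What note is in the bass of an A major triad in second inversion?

E

The fifth of A major (A–C#–E) is E; that is the bass in second inversion.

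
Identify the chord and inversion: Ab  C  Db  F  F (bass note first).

Db major seventh, second inversion

The pitch classes Ab, C, Db, F arrange in thirds as Db–F–Ab–C: a Db major seventh chord.
Ab is the fifth of Db major seventh; fifth in the bass means second inversion (figured bass 4/3).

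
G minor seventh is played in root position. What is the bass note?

The root of G minor seventh (G–Bb–D–F) is G; that is the bass in root position.

G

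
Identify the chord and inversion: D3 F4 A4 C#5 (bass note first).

D minor-major seventh, root position

Reducing to letter names: D, F, A, C#. These stack in thirds as D–F–A–C# — a D minor-major seventh chord.
D is the root of D minor-major seventh; root in the bass means root position (figured bass 7).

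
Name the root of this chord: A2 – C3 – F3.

The distinct letter names are A, C, F. Arranged as a stack of thirds they read F–A–C, so F is the root (an F major triad).

F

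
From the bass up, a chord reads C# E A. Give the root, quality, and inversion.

The pitch classes C#, E, A arrange in thirds as A–C#–E: an A major triad.
C# is the third of A major; third in the bass means first inversion (figured bass 6).

A major, first inversion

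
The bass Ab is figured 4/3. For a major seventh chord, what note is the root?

The figures 4/3 mean the fifth of the chord is in the bass. If Ab is the fifth of a major seventh chord, the root is Db (chord tones Db–F–Ab–C).

Db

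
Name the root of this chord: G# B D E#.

E#

Reordering G#, B, D, E# into stacked thirds gives E#–G#–B–D; the bottom of that stack, E#, is the root.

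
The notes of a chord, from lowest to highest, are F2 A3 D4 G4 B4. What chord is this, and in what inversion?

G dominant ninth, third inversion

The distinct note names are F, A, D, G, B. Stacked in thirds they read G–B–D–F–A, which is a dominant ninth chord on G.
F is the seventh of G dominant ninth; seventh in the bass means third inversion.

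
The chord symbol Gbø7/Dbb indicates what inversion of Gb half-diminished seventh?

Gbø7/Dbb means Gb half-diminished seventh with Dbb in the bass. Dbb is the fifth of Gb half-diminished seventh (Gb–Bbb–Dbb–Fb), so this is second inversion.

second inversion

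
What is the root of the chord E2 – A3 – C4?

A

The distinct letter names are E, A, C. Arranged as a stack of thirds they read A–C–E, so A is the root (an A minor triad).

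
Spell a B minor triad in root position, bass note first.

B, D, F#

The chord tones are B–D–F#. With the root (B) lowest for root position: B, D, F#.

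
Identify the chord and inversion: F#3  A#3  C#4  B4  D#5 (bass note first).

B major ninth, second inversion

The pitch classes F#, A#, C#, B, D# arrange in thirds as B–D#–F#–A#–C#: a B major ninth chord.
F# is the fifth of B major ninth; fifth in the bass means second inversion.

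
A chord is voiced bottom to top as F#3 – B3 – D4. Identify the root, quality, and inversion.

The pitch classes F#, B, D arrange in thirds as B–D–F#: a B minor triad.
With the fifth (F#) in the bass, the chord is in second inversion (figured bass 6/4).

B minor, second inversion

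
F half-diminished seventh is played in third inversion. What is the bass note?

Eb

F half-diminished seventh is F–Ab–Cb–Eb. Third inversion places the seventh in the bass: Eb.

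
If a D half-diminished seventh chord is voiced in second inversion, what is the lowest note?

D half-diminished seventh is D–F–Ab–C. Second inversion places the fifth in the bass: Ab.

Ab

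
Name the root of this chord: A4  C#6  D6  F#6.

D

The distinct letter names are A, C#, D, F#. Arranged as a stack of thirds they read D–F#–A–C#, so D is the root (a D major seventh chord).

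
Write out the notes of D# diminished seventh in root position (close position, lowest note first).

Spelling D# diminished seventh: D#–F#–A–C. In root position the root is bass, giving D#, F#, A, C from the bottom.

D#, F#, A, C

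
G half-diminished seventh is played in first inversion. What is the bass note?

G half-diminished seventh is G–Bb–Db–F. First inversion places the third in the bass: Bb.

Bb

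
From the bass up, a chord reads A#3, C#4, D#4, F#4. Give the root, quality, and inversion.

D# minor seventh, second inversion

The distinct note names are A#, C#, D#, F#. Stacked in thirds they read D#–F#–A#–C#, which is a minor seventh chord on D#.
A# is the fifth of D# minor seventh; fifth in the bass means second inversion (figured bass 4/3).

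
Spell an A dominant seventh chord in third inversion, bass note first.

G, A, C#, E

Spelling A dominant seventh: A–C#–E–G. In third inversion the seventh is bass, giving G, A, C#, E from the bottom.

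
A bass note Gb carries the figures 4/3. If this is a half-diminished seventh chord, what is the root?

C

The figures 4/3 mean the fifth of the chord is in the bass. If Gb is the fifth of a half-diminished seventh chord, the root is C (chord tones C–Eb–Gb–Bb).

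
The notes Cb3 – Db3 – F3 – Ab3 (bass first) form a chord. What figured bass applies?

4/2

The notes Cb, Db, F, Ab stack in thirds as Db–F–Ab–Cb — a Db dominant seventh chord. The bass Cb is the seventh, so this is third inversion: figured 4/2.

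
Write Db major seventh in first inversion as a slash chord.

Dbmaj7/F

First inversion of Db major seventh has the third (F) in the bass. As a slash chord: Dbmaj7/F.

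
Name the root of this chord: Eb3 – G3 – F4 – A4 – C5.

The distinct letter names are Eb, G, F, A, C. Arranged as a stack of thirds they read F–A–C–Eb–G, so F is the root (an F dominant ninth chord).

F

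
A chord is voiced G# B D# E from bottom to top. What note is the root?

E

The distinct letter names are G#, B, D#, E. Arranged as a stack of thirds they read E–G#–B–D#, so E is the root (an E major seventh chord).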